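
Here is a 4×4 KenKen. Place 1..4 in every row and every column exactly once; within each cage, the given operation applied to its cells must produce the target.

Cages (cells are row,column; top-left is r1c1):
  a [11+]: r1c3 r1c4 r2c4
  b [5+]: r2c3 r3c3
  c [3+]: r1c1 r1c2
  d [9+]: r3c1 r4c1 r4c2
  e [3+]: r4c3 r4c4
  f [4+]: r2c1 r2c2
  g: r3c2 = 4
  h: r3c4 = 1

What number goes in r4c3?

The 3 cells of cage a must have sum 11, which forces r1c3 = 4.
The 3 cells of cage a must have sum 11; hence r1c4 = 3.
Cage a needs sum 11, which forces r2c4 = 4.
Cage g is given; hence r3c2 = 4.
Cage h is a single given cell, which forces r3c4 = 1.
Column 4 already has 1, leaving r4c4 = 2.
Cage d has sum 9, so r3c1 = 2.
Row 3 already has 2, so r3c3 = 3.
Cage d needs sum 9, leaving r4c1 = 4.
2 is placed in row 4, leaving r4c2 = 3.
2 is placed in row 4, so r4c3 = 1.
2 is placed in column 1; hence r1c1 = 1.
Cage c's pair has sum 3, leaving r1c2 = 2.
Cage f's pair has sum 4, which forces r2c1 = 3.
Column 2 now contains 3, which forces r2c2 = 1.
Column 3 already has 3, which forces r2c3 = 2.
Completed grid: 1 2 4 3 / 3 1 2 4 / 2 4 3 1 / 4 3 1 2.

1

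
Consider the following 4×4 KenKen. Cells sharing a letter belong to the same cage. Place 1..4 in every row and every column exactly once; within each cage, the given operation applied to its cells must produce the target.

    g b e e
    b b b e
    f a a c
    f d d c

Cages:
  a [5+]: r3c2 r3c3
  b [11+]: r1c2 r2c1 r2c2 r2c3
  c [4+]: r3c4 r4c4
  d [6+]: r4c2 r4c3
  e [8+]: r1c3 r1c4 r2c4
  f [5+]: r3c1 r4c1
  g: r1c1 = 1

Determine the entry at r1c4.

Cage g is a single given cell, so r1c1 = 1.
The only place for 1 in row 4 is r4c4.
Column 4 already has 1; hence r3c4 = 3.
The 3 cells of cage e must have sum 8; hence r1c3 = 2.
Cage e needs sum 8, so r1c4 = 4.
3 is placed in column 4, so r2c4 = 2.
Row 3 already has 3, so r3c1 = 2.
Cage f needs two cells with sum 5, so r4c1 = 3.
Column 3 already has 2, leaving r4c3 = 4.
4 is placed in row 1, so r1c2 = 3.
Column 1 now contains 3; hence r2c1 = 4.
Cage b has sum 11, so r2c2 = 1.
Cage b has sum 11, which forces r2c3 = 3.
Cage a's pair has sum 5, which forces r3c2 = 4.
Column 3 already has 4, which forces r3c3 = 1.
Row 4 now contains 4; hence r4c2 = 2.
Completed grid: 1 3 2 4 / 4 1 3 2 / 2 4 1 3 / 3 2 4 1.

4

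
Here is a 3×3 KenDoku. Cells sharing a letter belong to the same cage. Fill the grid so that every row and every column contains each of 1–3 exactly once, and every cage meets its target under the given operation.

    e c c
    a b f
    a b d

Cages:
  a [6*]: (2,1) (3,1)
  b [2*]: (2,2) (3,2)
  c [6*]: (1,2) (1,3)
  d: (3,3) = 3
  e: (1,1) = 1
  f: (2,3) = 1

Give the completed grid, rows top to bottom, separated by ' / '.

Cage e is a single given cell, so (1,1) = 1.
Cage f is a single given cell; hence (2,3) = 1.
Cage d is given, leaving (3,3) = 3.
The two cells of cage c must have product 6, which forces (1,2) = 3.
3 is placed in column 3, so (1,3) = 2.
Cage a needs two cells with product 6, so (2,1) = 3.
1 is placed in row 2, leaving (2,2) = 2.
Row 3 already has 3, which forces (3,1) = 2.
The two cells of cage b must have product 2, leaving (3,2) = 1.

1 3 2 / 3 2 1 / 2 1 3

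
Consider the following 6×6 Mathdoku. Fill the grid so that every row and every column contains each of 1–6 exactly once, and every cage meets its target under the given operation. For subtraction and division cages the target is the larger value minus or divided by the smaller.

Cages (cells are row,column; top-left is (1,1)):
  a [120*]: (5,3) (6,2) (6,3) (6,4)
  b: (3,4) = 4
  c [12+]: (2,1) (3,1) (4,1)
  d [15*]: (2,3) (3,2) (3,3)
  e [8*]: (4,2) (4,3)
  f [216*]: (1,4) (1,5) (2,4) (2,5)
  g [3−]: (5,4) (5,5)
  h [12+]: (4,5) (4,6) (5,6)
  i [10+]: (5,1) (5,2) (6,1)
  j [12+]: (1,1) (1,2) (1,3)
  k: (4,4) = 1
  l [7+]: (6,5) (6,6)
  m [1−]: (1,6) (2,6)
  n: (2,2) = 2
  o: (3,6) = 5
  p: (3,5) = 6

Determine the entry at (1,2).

N is a freebie, so (2,2) = 2.
Cage b is a single given cell, so (3,4) = 4.
Cage p is a single given cell, so (3,5) = 6.
Cage o is a single given cell; hence (3,6) = 5.
Column 2 now contains 2, leaving (4,2) = 4.
Row 4 already has 4; hence (4,3) = 2.
Cage k is a single given cell, leaving (4,4) = 1.
Cage d has product 15, which forces (2,3) = 5.
Row 2 needs a 1, and only (2,6) is open for it.
Cage m needs two cells with difference 1, so (1,6) = 2.
In row 3, 2 can only go at (3,1), so (3,1) = 2.
The 3 cells of cage c must have sum 12, leaving (2,1) = 4.
4 is placed in row 2, which forces (2,5) = 3.
Cage c has sum 12, so (4,1) = 6.
Column 5 now contains 3; hence (4,5) = 5.
Row 4 now contains 6, which forces (4,6) = 3.
Column 5 already has 5, so (5,5) = 2.
3 is placed in column 6, which forces (5,6) = 4.
Column 6 already has 4, which forces (6,6) = 6.
The 4 cells of cage f must have product 216, so (1,4) = 3.
Column 5 now contains 3; hence (1,5) = 4.
3 is placed in row 2, which forces (2,4) = 6.
The 3 cells of cage i must have sum 10, which forces (5,2) = 6.
Row 5 now contains 6, leaving (5,3) = 3.
Cage g's pair has difference 3, leaving (5,4) = 5.
The 4 cells of cage a must have product 120, so (6,3) = 4.
5 is placed in column 4; hence (6,4) = 2.
Cage l needs two cells with sum 7, so (6,5) = 1.
Cage j has sum 12; hence (1,3) = 6.
Cage d needs product 15, which forces (3,2) = 3.
Column 3 now contains 3, which forces (3,3) = 1.
Row 5 already has 3, which forces (5,1) = 1.
Row 6 already has 1, which forces (6,1) = 3.
Row 6 already has 1; hence (6,2) = 5.
Column 1 already has 1, which forces (1,1) = 5.
Column 2 now contains 5; hence (1,2) = 1.
The full grid is 5 1 6 3 4 2 / 4 2 5 6 3 1 / 2 3 1 4 6 5 / 6 4 2 1 5 3 / 1 6 3 5 2 4 / 3 5 4 2 1 6.

1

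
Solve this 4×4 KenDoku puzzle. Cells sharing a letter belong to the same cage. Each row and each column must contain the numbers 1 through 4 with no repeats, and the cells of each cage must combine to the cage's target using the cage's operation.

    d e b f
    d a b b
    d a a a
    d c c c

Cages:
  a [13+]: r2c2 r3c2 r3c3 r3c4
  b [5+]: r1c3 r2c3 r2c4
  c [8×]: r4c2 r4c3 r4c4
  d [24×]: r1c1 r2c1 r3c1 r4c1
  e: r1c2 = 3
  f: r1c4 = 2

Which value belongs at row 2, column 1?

2

Cage e is a single given cell, leaving r1c2 = 3.
F is a freebie, leaving r1c4 = 2.
Cage a has sum 13, so r2c2 = 4.
Column 4 now contains 2, leaving r2c4 = 1.
Column 2 already has 3, which forces r3c2 = 2.
Column 2 already has 2; hence r4c2 = 1.
1 is placed in column 4; hence r4c4 = 4.
Row 1 now contains 2, so r1c3 = 1.
Row 2 already has 1, so r2c3 = 3.
Cage a has sum 13, leaving r3c3 = 4.
4 is placed in column 4; hence r3c4 = 3.
4 is placed in row 4, leaving r4c3 = 2.
Row 1 already has 1; hence r1c1 = 4.
Row 2 already has 3; hence r2c1 = 2.
Row 3 now contains 4, leaving r3c1 = 1.
Row 4 now contains 2, which forces r4c1 = 3.
Filled in: 4 3 1 2 / 2 4 3 1 / 1 2 4 3 / 3 1 2 4.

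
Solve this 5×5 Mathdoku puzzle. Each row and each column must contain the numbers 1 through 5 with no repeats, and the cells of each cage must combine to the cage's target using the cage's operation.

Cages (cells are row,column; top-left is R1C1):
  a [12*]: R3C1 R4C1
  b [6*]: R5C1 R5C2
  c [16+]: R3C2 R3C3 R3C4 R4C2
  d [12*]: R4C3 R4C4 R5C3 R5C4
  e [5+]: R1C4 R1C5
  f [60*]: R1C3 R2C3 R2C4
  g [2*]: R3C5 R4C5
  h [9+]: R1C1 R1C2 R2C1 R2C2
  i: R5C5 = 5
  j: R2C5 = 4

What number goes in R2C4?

J is a freebie; hence R2C5 = 4.
Cage i is given, so R5C5 = 5.
Cage f has product 60, which forces R1C3 = 4.
Row 3 needs a 1, and only R3C5 is open for it.
Column 5 already has 1, leaving R4C5 = 2.
The two cells of cage e must have sum 5; hence R1C4 = 2.
Column 5 now contains 2, leaving R1C5 = 3.
In row 4, 5 can only go at R4C2, so R4C2 = 5.
Cage h has sum 9; hence R1C1 = 5.
Column 2 already has 5, leaving R1C2 = 1.
The 4 cells of cage h must have sum 9, leaving R2C1 = 1.
Cage h needs sum 9, leaving R2C2 = 2.
Column 2 now contains 2, so R3C2 = 4.
Row 3 already has 4; hence R3C4 = 5.
Column 2 now contains 2, so R5C2 = 3.
Row 5 already has 3, which forces R5C3 = 1.
1 is placed in row 5, so R5C4 = 4.
Cage f needs product 60; hence R2C3 = 5.
5 is placed in column 4, so R2C4 = 3.
Row 3 already has 4; hence R3C1 = 3.
Row 3 already has 5, so R3C3 = 2.
Cage a needs two cells with product 12, which forces R4C1 = 4.
Column 3 already has 1, so R4C3 = 3.
Column 4 now contains 4, so R4C4 = 1.
Row 5 already has 3; hence R5C1 = 2.
Filled in: 5 1 4 2 3 / 1 2 5 3 4 / 3 4 2 5 1 / 4 5 3 1 2 / 2 3 1 4 5.

3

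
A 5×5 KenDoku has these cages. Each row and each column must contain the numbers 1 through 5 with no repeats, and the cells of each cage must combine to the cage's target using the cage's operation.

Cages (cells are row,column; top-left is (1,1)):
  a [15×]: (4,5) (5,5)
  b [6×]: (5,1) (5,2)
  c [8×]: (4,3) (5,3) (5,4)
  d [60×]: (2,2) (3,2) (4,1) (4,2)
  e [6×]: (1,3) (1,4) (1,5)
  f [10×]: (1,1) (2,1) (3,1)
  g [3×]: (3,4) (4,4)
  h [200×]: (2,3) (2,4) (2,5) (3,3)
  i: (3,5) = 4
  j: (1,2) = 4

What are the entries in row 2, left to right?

J is a freebie, which forces (1,2) = 4.
The 4 cells of cage h must have product 200; hence (3,3) = 5.
Cage i is given, leaving (3,5) = 4.
Row 1 needs a 5, and only (1,1) is open for it.
Row 2 needs a 3, and only (2,2) is open for it.
The 4 cells of cage d must have product 60; hence (4,2) = 5.
Row 4 already has 5, so (4,5) = 3.
The two cells of cage b must have product 6; hence (5,1) = 3.
Column 2 already has 3, which forces (5,2) = 2.
Column 5 already has 3, so (5,5) = 5.
Cage h needs product 200, so (2,3) = 4.
Cage h has product 200; hence (2,4) = 5.
Column 5 now contains 5, so (2,5) = 2.
Column 2 already has 2, leaving (3,2) = 1.
Cage g's pair has product 3, leaving (3,4) = 3.
Cage d needs product 60, leaving (4,1) = 4.
The 3 cells of cage c must have product 8, so (4,3) = 2.
Row 4 now contains 3, so (4,4) = 1.
Column 3 already has 4, leaving (5,3) = 1.
1 is placed in column 4; hence (5,4) = 4.
Column 3 already has 1; hence (1,3) = 3.
1 is placed in column 4, leaving (1,4) = 2.
Column 5 already has 2, which forces (1,5) = 1.
Row 2 now contains 2; hence (2,1) = 1.
Row 3 already has 1, so (3,1) = 2.
Completed grid: 5 4 3 2 1 / 1 3 4 5 2 / 2 1 5 3 4 / 4 5 2 1 3 / 3 2 1 4 5.

1 3 4 5 2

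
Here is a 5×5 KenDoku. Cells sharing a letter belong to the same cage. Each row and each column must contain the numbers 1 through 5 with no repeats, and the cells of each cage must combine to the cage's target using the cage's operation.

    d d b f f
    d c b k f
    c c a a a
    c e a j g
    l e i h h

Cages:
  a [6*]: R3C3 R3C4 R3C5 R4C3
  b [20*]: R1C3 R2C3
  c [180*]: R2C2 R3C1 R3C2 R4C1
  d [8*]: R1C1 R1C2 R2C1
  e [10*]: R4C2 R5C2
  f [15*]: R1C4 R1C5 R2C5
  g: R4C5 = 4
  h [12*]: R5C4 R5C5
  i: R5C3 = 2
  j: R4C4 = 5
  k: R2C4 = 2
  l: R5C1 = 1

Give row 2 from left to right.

4 3 5 2 1

K is a freebie, leaving R2C4 = 2.
Cage a has product 6, leaving R4C3 = 1.
Cage j is a single given cell, so R4C4 = 5.
Cage g is given, leaving R4C5 = 4.
Cage l is given, leaving R5C1 = 1.
Cage i is a single given cell, so R5C3 = 2.
Column 5 already has 4; hence R5C5 = 3.
Cage d needs product 8, which forces R1C1 = 2.
Cage d has product 8, which forces R1C2 = 1.
The 3 cells of cage f must have product 15; hence R1C4 = 3.
Row 1 now contains 1; hence R1C5 = 5.
1 is placed in column 1, leaving R2C1 = 4.
4 is placed in row 2; hence R2C3 = 5.
5 is placed in column 5; hence R2C5 = 1.
Column 1 already has 4; hence R3C1 = 5.
Column 3 already has 2, which forces R3C3 = 3.
Cage a needs product 6, leaving R3C4 = 1.
The 4 cells of cage a must have product 6, which forces R3C5 = 2.
Row 4 now contains 4, which forces R4C1 = 3.
5 is placed in row 4; hence R4C2 = 2.
Row 5 already has 2; hence R5C2 = 5.
Row 5 already has 3, which forces R5C4 = 4.
Row 1 already has 5, which forces R1C3 = 4.
Row 2 already has 5, which forces R2C2 = 3.
Row 3 already has 3; hence R3C2 = 4.
Completed grid: 2 1 4 3 5 / 4 3 5 2 1 / 5 4 3 1 2 / 3 2 1 5 4 / 1 5 2 4 3.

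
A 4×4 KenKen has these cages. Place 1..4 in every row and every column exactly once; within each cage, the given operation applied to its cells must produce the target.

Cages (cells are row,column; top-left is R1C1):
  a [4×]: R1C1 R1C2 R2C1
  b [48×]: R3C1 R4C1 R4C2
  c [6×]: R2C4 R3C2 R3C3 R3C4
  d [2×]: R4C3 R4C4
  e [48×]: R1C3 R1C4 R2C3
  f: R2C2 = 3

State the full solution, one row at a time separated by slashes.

1 2 3 4 / 2 3 4 1 / 4 1 2 3 / 3 4 1 2

The 3 cells of cage e must have product 48, so R1C3 = 3.
The 3 cells of cage e must have product 48, so R1C4 = 4.
Cage f is a single given cell, which forces R2C2 = 3.
Cage e needs product 48, leaving R2C3 = 4.
The 4 cells of cage c must have product 6, leaving R2C4 = 1.
The 3 cells of cage b must have product 48, leaving R3C1 = 4.
Cage b needs product 48; hence R4C1 = 3.
Cage b has product 48, leaving R4C2 = 4.
Column 4 already has 1, so R4C4 = 2.
4 is placed in row 1, so R1C1 = 1.
Cage a has product 4, which forces R1C2 = 2.
Row 2 now contains 1, which forces R2C1 = 2.
Column 2 already has 2, so R3C2 = 1.
Row 3 already has 1, leaving R3C3 = 2.
2 is placed in column 4; hence R3C4 = 3.
Row 4 now contains 2, leaving R4C3 = 1.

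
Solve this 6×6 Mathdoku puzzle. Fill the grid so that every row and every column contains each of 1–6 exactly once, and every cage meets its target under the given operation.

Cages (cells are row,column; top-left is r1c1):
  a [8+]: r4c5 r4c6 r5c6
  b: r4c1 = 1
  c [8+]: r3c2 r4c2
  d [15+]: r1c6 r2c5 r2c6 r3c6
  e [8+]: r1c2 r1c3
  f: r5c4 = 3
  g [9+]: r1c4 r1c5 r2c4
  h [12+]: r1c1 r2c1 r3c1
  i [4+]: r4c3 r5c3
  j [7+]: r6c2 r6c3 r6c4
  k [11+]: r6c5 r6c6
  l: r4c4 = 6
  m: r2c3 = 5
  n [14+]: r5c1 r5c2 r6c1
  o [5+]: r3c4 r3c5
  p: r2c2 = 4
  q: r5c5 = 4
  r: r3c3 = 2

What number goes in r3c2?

3

P is a freebie, so r2c2 = 4.
Cage m is given, leaving r2c3 = 5.
R is a freebie, which forces r3c3 = 2.
Cage b is a single given cell; hence r4c1 = 1.
Row 4 already has 1, leaving r4c3 = 3.
Cage l is given, leaving r4c4 = 6.
Column 3 already has 3, which forces r5c3 = 1.
Cage f is a single given cell, leaving r5c4 = 3.
Cage q is a single given cell, leaving r5c5 = 4.
1 is placed in column 3, which forces r6c3 = 4.
Cage e's pair has sum 8, so r1c2 = 2.
Column 3 already has 3, leaving r1c3 = 6.
Row 1 now contains 6, leaving r1c5 = 3.
Cage o needs two cells with sum 5, so r3c4 = 4.
Cage o needs two cells with sum 5, which forces r3c5 = 1.
Column 2 now contains 2, which forces r4c2 = 5.
Cage a has sum 8, so r4c5 = 2.
Cage a needs sum 8, leaving r4c6 = 4.
Column 2 already has 5, leaving r5c2 = 6.
Cage a has sum 8, which forces r5c6 = 2.
Column 2 now contains 2; hence r6c2 = 1.
Row 6 already has 1, which forces r6c4 = 2.
The 3 cells of cage h must have sum 12, leaving r1c1 = 4.
Cage g has sum 9, leaving r1c4 = 5.
5 is placed in row 1; hence r1c6 = 1.
2 is placed in column 4, which forces r2c4 = 1.
Column 5 now contains 2; hence r2c5 = 6.
Column 6 now contains 1, so r2c6 = 3.
6 is placed in column 2, so r3c2 = 3.
3 is placed in column 6, leaving r3c6 = 5.
Row 5 now contains 2, leaving r5c1 = 5.
Cage n needs sum 14, which forces r6c1 = 3.
Column 5 already has 6, which forces r6c5 = 5.
Column 6 already has 5, which forces r6c6 = 6.
3 is placed in row 2; hence r2c1 = 2.
Row 3 now contains 5; hence r3c1 = 6.
Completed grid: 4 2 6 5 3 1 / 2 4 5 1 6 3 / 6 3 2 4 1 5 / 1 5 3 6 2 4 / 5 6 1 3 4 2 / 3 1 4 2 5 6.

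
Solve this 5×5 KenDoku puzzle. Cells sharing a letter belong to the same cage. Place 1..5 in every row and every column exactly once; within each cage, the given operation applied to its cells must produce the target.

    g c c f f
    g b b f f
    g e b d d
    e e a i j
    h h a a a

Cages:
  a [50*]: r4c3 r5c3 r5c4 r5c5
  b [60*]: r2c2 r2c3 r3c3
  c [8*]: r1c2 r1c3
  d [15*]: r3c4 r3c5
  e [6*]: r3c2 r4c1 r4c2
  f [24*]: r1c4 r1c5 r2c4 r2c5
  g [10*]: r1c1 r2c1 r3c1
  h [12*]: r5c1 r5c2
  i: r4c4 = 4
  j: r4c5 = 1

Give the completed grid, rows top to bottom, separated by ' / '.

Cage a has product 50, leaving r4c3 = 5.
Cage i is given, leaving r4c4 = 4.
Cage j is given; hence r4c5 = 1.
Cage b needs product 60, leaving r2c2 = 5.
Cage e has product 6; hence r3c2 = 1.
The only place for 5 in row 1 is r1c1.
The 3 cells of cage g must have product 10; hence r2c1 = 1.
Column 1 already has 5, which forces r3c1 = 2.
Column 1 already has 2; hence r4c1 = 3.
Row 4 now contains 3, leaving r4c2 = 2.
Column 1 now contains 3; hence r5c1 = 4.
Row 5 now contains 4, so r5c2 = 3.
Column 2 already has 2, so r1c2 = 4.
Cage c needs two cells with product 8, which forces r1c3 = 2.
Cage f needs product 24; hence r1c4 = 1.
Row 1 now contains 2, which forces r1c5 = 3.
Column 5 now contains 3, so r3c5 = 5.
Column 3 now contains 2, so r5c3 = 1.
5 is placed in column 5, which forces r5c5 = 2.
Cage f has product 24; hence r2c4 = 2.
Column 5 already has 2; hence r2c5 = 4.
Row 3 now contains 5, which forces r3c4 = 3.
2 is placed in row 5; hence r5c4 = 5.
Row 2 already has 4, which forces r2c3 = 3.
Row 3 already has 3, so r3c3 = 4.

5 4 2 1 3 / 1 5 3 2 4 / 2 1 4 3 5 / 3 2 5 4 1 / 4 3 1 5 2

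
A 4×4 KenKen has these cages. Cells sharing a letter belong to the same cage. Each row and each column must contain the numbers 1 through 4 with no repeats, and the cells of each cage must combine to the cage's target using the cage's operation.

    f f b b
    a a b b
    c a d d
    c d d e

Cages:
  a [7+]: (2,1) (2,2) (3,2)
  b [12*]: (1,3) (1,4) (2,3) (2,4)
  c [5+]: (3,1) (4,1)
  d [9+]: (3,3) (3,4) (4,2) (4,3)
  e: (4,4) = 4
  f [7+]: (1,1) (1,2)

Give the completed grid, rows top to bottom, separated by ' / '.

4 3 1 2 / 1 4 2 3 / 3 2 4 1 / 2 1 3 4

Cage e is a single given cell, which forces (4,4) = 4.
The only place for 4 in column 3 is (3,3).
Column 1 needs a 1, and only (2,1) is open for it.
The 3 cells of cage a must have sum 7; hence (2,2) = 4.
The 3 cells of cage a must have sum 7, so (3,2) = 2.
2 is placed in row 3; hence (3,4) = 1.
The two cells of cage f must have sum 7, so (1,1) = 4.
Column 2 now contains 4, leaving (1,2) = 3.
The 4 cells of cage b must have product 12, leaving (1,3) = 1.
Column 4 now contains 1, which forces (1,4) = 2.
Cage b has product 12, which forces (2,3) = 2.
The 4 cells of cage b must have product 12, which forces (2,4) = 3.
2 is placed in row 3, which forces (3,1) = 3.
The two cells of cage c must have sum 5, leaving (4,1) = 2.
Column 2 already has 3; hence (4,2) = 1.
1 is placed in column 3, leaving (4,3) = 3.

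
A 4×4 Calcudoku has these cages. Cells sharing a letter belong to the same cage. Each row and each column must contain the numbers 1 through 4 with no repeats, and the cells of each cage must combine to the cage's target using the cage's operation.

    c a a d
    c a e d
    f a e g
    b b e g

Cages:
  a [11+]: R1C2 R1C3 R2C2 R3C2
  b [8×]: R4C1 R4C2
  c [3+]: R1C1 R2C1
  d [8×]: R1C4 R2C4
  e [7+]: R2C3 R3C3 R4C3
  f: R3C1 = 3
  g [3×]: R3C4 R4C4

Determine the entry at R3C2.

Cage f is given, which forces R3C1 = 3.
Row 3 now contains 3; hence R3C4 = 1.
Column 4 now contains 1, so R4C4 = 3.
In row 2, 3 can only go at R2C2, so R2C2 = 3.
In row 1, 3 can only go at R1C3, so R1C3 = 3.
The 4 cells of cage a must have sum 11; hence R1C2 = 1.
The 4 cells of cage a must have sum 11, leaving R3C2 = 4.
4 is placed in row 3, which forces R3C3 = 2.
4 is placed in column 2, leaving R4C2 = 2.
Row 1 now contains 1, leaving R1C1 = 2.
Row 1 now contains 2, so R1C4 = 4.
Cage c needs two cells with sum 3, leaving R2C1 = 1.
Row 2 now contains 1, leaving R2C3 = 4.
4 is placed in column 4, which forces R2C4 = 2.
Row 4 already has 2, so R4C1 = 4.
Column 3 already has 4, leaving R4C3 = 1.
Filled in: 2 1 3 4 / 1 3 4 2 / 3 4 2 1 / 4 2 1 3.

4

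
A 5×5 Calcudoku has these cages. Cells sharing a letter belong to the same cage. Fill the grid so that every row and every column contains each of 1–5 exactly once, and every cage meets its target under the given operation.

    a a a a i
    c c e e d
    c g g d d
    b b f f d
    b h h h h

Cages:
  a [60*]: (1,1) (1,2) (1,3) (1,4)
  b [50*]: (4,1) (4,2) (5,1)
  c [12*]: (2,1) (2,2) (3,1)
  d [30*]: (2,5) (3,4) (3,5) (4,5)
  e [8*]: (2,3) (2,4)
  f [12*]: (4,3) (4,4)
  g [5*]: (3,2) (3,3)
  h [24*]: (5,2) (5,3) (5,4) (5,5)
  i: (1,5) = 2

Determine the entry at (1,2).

Cage i is given, which forces (1,5) = 2.
Cage b needs product 50, leaving (4,1) = 2.
Cage b has product 50, so (4,2) = 5.
The 3 cells of cage b must have product 50, leaving (5,1) = 5.
Column 2 already has 5, leaving (3,2) = 1.
The two cells of cage g must have product 5, which forces (3,3) = 5.
Cage d needs product 30; hence (3,4) = 2.
Row 3 now contains 5, leaving (3,5) = 3.
Column 5 now contains 3, which forces (4,5) = 1.
Column 5 already has 1; hence (5,5) = 4.
Cage a has product 60, so (1,4) = 5.
Cage c needs product 12, which forces (2,1) = 1.
Cage c has product 12, so (2,2) = 3.
Cage e's pair has product 8; hence (2,3) = 2.
Column 4 already has 2, which forces (2,4) = 4.
Column 5 already has 1, leaving (2,5) = 5.
3 is placed in row 3, which forces (3,1) = 4.
4 is placed in column 4; hence (4,4) = 3.
Column 2 now contains 3, so (5,2) = 2.
3 is placed in column 4, which forces (5,4) = 1.
4 is placed in column 1, so (1,1) = 3.
Column 2 now contains 3, which forces (1,2) = 4.
Cage a has product 60; hence (1,3) = 1.
3 is placed in row 4; hence (4,3) = 4.
Row 5 now contains 1, leaving (5,3) = 3.
The full grid is 3 4 1 5 2 / 1 3 2 4 5 / 4 1 5 2 3 / 2 5 4 3 1 / 5 2 3 1 4.

4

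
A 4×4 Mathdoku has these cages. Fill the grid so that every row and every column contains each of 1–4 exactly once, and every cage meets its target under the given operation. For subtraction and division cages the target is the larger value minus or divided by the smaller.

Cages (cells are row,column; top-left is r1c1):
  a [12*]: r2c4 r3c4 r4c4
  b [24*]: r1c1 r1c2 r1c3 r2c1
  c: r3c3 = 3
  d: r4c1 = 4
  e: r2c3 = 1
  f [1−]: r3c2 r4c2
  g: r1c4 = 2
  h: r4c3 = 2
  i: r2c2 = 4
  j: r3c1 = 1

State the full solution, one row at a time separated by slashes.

3 1 4 2 / 2 4 1 3 / 1 2 3 4 / 4 3 2 1

Cage g is a single given cell; hence r1c4 = 2.
I is a freebie, leaving r2c2 = 4.
Cage e is a single given cell, so r2c3 = 1.
Row 2 already has 1, leaving r2c4 = 3.
Cage j is a single given cell, leaving r3c1 = 1.
Cage c is a single given cell; hence r3c3 = 3.
Row 3 now contains 1, so r3c4 = 4.
Cage d is a single given cell; hence r4c1 = 4.
Cage h is given, which forces r4c3 = 2.
Column 4 already has 4, so r4c4 = 1.
Column 1 already has 4, which forces r1c1 = 3.
The 4 cells of cage b must have product 24, leaving r1c2 = 1.
Column 3 now contains 3, which forces r1c3 = 4.
Row 2 already has 3, so r2c1 = 2.
Row 3 now contains 3; hence r3c2 = 2.
Row 4 already has 1, leaving r4c2 = 3.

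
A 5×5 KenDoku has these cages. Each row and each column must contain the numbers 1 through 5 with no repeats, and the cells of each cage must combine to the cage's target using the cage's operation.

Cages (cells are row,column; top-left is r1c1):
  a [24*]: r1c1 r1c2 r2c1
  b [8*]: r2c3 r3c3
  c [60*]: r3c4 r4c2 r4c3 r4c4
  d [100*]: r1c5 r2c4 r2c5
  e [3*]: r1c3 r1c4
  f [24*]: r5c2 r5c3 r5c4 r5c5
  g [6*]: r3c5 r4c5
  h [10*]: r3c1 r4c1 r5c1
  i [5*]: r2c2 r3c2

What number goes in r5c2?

4

The 3 cells of cage d must have product 100, so r1c5 = 5.
Cage d has product 100, leaving r2c4 = 5.
Cage d needs product 100; hence r2c5 = 4.
Row 2 now contains 5, which forces r2c2 = 1.
Row 2 now contains 4; hence r2c3 = 2.
The two cells of cage i must have product 5; hence r3c2 = 5.
Cage b needs two cells with product 8, leaving r3c3 = 4.
Row 2 already has 2, which forces r2c1 = 3.
The 4 cells of cage c must have product 60, which forces r4c3 = 5.
Cage h has product 10; hence r5c1 = 5.
In column 1, 4 can only go at r1c1, so r1c1 = 4.
Row 1 now contains 4, so r1c2 = 2.
The only place for 2 in column 4 is r5c4.
The 4 cells of cage f must have product 24, leaving r5c2 = 4.
Cage c needs product 60; hence r3c4 = 1.
4 is placed in column 2, leaving r4c2 = 3.
Cage c needs product 60, leaving r4c4 = 4.
Row 4 now contains 3, which forces r4c5 = 2.
Cage e's pair has product 3; hence r1c3 = 1.
Column 4 now contains 1; hence r1c4 = 3.
1 is placed in row 3, which forces r3c1 = 2.
2 is placed in column 5; hence r3c5 = 3.
Row 4 already has 2; hence r4c1 = 1.
Column 3 already has 1, leaving r5c3 = 3.
Column 5 already has 3, so r5c5 = 1.
Completed grid: 4 2 1 3 5 / 3 1 2 5 4 / 2 5 4 1 3 / 1 3 5 4 2 / 5 4 3 2 1.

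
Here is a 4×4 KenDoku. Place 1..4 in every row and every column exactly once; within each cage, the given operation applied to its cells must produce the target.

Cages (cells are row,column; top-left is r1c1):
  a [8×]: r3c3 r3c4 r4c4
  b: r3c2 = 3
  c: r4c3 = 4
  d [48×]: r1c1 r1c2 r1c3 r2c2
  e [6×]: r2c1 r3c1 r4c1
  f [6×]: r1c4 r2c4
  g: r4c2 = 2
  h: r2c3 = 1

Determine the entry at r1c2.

1

Cage h is given, which forces r2c3 = 1.
B is a freebie; hence r3c2 = 3.
G is a freebie, which forces r4c2 = 2.
C is a freebie; hence r4c3 = 4.
Row 4 already has 4; hence r4c4 = 1.
The 4 cells of cage d must have product 48, so r1c1 = 4.
The 4 cells of cage d must have product 48, so r1c2 = 1.
The 4 cells of cage d must have product 48, leaving r1c3 = 3.
Row 1 now contains 3, so r1c4 = 2.
Cage e has product 6, which forces r2c1 = 2.
Column 2 already has 2; hence r2c2 = 4.
Column 4 already has 2, which forces r2c4 = 3.
Cage e has product 6, so r3c1 = 1.
Column 3 already has 4, so r3c3 = 2.
Cage a needs product 8, so r3c4 = 4.
Row 4 now contains 1, leaving r4c1 = 3.
Completed grid: 4 1 3 2 / 2 4 1 3 / 1 3 2 4 / 3 2 4 1.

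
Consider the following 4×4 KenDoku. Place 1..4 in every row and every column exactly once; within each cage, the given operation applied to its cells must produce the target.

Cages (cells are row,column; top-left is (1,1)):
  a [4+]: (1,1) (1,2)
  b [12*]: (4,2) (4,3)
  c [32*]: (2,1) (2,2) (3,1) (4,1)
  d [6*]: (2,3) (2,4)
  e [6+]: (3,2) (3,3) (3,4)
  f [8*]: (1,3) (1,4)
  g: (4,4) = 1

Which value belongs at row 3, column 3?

Cage c needs product 32, leaving (2,2) = 4.
Column 2 now contains 4, leaving (4,2) = 3.
Row 4 now contains 3; hence (4,3) = 4.
Cage g is a single given cell, which forces (4,4) = 1.
Cage a's pair has sum 4; hence (1,1) = 3.
Column 2 now contains 3, so (1,2) = 1.
Column 3 now contains 4, so (1,3) = 2.
Cage f's pair has product 8, so (1,4) = 4.
The 4 cells of cage c must have product 32, which forces (2,1) = 1.
Column 3 now contains 2, so (2,3) = 3.
Row 2 now contains 3, leaving (2,4) = 2.
Cage c needs product 32, leaving (3,1) = 4.
1 is placed in column 2, so (3,2) = 2.
Column 3 already has 3, so (3,3) = 1.
Column 4 now contains 2; hence (3,4) = 3.
Row 4 now contains 1, which forces (4,1) = 2.
Filled in: 3 1 2 4 / 1 4 3 2 / 4 2 1 3 / 2 3 4 1.

1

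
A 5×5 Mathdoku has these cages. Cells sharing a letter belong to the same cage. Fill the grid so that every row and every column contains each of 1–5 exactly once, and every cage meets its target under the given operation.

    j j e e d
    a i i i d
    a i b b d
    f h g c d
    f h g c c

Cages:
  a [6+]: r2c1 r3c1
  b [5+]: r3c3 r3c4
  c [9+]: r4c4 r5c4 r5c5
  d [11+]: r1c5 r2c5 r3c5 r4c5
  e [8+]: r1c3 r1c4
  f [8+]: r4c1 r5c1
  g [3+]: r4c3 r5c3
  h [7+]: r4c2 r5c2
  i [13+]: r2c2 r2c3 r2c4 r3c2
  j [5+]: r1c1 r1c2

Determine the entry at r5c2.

5

Column 5 needs a 4, and only r5c5 is open for it.
The only place for 2 in row 1 is r1c5.
In column 1, 1 can only go at r1c1, so r1c1 = 1.
Row 1 already has 1, which forces r1c2 = 4.
Row 4 needs a 4, and only r4c4 is open for it.
Cage c has sum 9, which forces r5c4 = 1.
The two cells of cage b must have sum 5, which forces r3c3 = 3.
1 is placed in column 4, leaving r3c4 = 2.
Cage g's pair has sum 3, which forces r4c3 = 1.
Row 5 now contains 1, leaving r5c3 = 2.
Column 3 now contains 3; hence r1c3 = 5.
Cage e's pair has sum 8; hence r1c4 = 3.
Cage a needs two cells with sum 6; hence r2c1 = 2.
Cage i needs sum 13; hence r2c3 = 4.
3 is placed in column 4, leaving r2c4 = 5.
2 is placed in row 3, leaving r3c1 = 4.
Cage h's pair has sum 7, leaving r4c2 = 2.
2 is placed in row 5, leaving r5c2 = 5.
The 4 cells of cage i must have sum 13, leaving r2c2 = 3.
Row 2 now contains 3, leaving r2c5 = 1.
Column 2 already has 5, leaving r3c2 = 1.
Column 5 already has 1, so r3c5 = 5.
The two cells of cage f must have sum 8, leaving r4c1 = 5.
Column 5 now contains 5, so r4c5 = 3.
Row 5 now contains 5, leaving r5c1 = 3.
The full grid is 1 4 5 3 2 / 2 3 4 5 1 / 4 1 3 2 5 / 5 2 1 4 3 / 3 5 2 1 4.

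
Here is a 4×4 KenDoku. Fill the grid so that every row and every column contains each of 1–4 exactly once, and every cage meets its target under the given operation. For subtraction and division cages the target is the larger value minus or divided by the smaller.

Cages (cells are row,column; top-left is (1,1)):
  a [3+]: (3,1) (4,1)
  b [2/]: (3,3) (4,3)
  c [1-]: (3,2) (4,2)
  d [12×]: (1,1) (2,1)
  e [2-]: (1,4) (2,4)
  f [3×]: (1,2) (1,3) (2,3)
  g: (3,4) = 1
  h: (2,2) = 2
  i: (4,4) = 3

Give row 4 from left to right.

1 4 2 3

Cage f needs product 3, leaving (1,2) = 1.
Cage f needs product 3, so (1,3) = 3.
H is a freebie, leaving (2,2) = 2.
Cage f needs product 3; hence (2,3) = 1.
Cage g is given; hence (3,4) = 1.
Cage i is a single given cell, leaving (4,4) = 3.
Row 1 now contains 3; hence (1,1) = 4.
The two cells of cage e must have difference 2; hence (1,4) = 2.
Cage d's pair has product 12, leaving (2,1) = 3.
Column 4 already has 3, leaving (2,4) = 4.
Row 3 already has 1; hence (3,1) = 2.
Cage c's pair has difference 1, leaving (3,2) = 3.
2 is placed in row 3; hence (3,3) = 4.
Cage a's pair has sum 3, leaving (4,1) = 1.
Row 4 now contains 3; hence (4,2) = 4.
4 is placed in column 3, leaving (4,3) = 2.
Completed grid: 4 1 3 2 / 3 2 1 4 / 2 3 4 1 / 1 4 2 3.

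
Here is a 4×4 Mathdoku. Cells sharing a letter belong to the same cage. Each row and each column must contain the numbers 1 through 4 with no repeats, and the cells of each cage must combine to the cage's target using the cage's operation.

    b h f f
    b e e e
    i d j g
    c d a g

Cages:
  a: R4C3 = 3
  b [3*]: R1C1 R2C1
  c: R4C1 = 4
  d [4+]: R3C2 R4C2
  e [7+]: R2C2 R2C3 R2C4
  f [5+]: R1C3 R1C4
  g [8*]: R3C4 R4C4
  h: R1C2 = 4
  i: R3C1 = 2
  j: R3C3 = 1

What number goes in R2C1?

3

Cage h is a single given cell, leaving R1C2 = 4.
I is a freebie, leaving R3C1 = 2.
J is a freebie, which forces R3C3 = 1.
2 is placed in row 3, which forces R3C4 = 4.
Cage c is given, so R4C1 = 4.
Cage a is given, leaving R4C3 = 3.
Column 4 now contains 4, leaving R4C4 = 2.
Column 3 now contains 3; hence R1C3 = 2.
Cage f's pair has sum 5, so R1C4 = 3.
Cage e needs sum 7, which forces R2C2 = 2.
Cage e has sum 7, which forces R2C3 = 4.
Column 4 now contains 2; hence R2C4 = 1.
Row 3 now contains 1, which forces R3C2 = 3.
3 is placed in row 4, leaving R4C2 = 1.
3 is placed in row 1; hence R1C1 = 1.
Row 2 already has 1, leaving R2C1 = 3.
Completed grid: 1 4 2 3 / 3 2 4 1 / 2 3 1 4 / 4 1 3 2.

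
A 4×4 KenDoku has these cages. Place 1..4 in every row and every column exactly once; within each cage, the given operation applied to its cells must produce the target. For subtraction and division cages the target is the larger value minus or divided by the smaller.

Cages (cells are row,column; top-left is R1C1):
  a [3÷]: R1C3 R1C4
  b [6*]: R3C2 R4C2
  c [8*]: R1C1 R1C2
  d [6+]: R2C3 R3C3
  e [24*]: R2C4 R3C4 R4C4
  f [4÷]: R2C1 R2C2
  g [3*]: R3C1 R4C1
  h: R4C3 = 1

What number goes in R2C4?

H is a freebie, which forces R4C3 = 1.
1 is placed in column 3; hence R1C3 = 3.
The two cells of cage a must have quotient 3; hence R1C4 = 1.
Cage g needs two cells with product 3, which forces R3C1 = 1.
Row 4 now contains 1, which forces R4C1 = 3.
Row 4 now contains 3, leaving R4C2 = 2.
2 is placed in row 4, so R4C4 = 4.
The two cells of cage c must have product 8, which forces R1C1 = 2.
2 is placed in column 2, leaving R1C2 = 4.
Column 1 now contains 1, leaving R2C1 = 4.
The two cells of cage f must have quotient 4; hence R2C2 = 1.
Row 2 now contains 4, so R2C3 = 2.
Row 2 now contains 2; hence R2C4 = 3.
2 is placed in column 2; hence R3C2 = 3.
Column 3 already has 2, leaving R3C3 = 4.
Column 4 already has 3, so R3C4 = 2.
The full grid is 2 4 3 1 / 4 1 2 3 / 1 3 4 2 / 3 2 1 4.

3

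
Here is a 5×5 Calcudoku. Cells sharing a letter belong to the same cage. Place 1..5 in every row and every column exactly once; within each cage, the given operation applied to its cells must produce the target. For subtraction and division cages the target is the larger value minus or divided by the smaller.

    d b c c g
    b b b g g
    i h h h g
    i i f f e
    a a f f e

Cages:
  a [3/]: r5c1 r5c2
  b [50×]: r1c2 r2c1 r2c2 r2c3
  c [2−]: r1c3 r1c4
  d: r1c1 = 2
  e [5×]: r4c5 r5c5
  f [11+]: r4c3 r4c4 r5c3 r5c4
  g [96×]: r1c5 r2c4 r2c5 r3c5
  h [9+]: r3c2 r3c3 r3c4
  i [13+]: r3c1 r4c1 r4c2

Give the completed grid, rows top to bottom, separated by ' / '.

D is a freebie, leaving r1c1 = 2.
The 4 cells of cage b must have product 50; hence r1c2 = 5.
Cage g has product 96, which forces r2c4 = 4.
Column 2 already has 5, so r4c2 = 4.
Cage i has sum 13, leaving r3c1 = 4.
The 3 cells of cage i must have sum 13; hence r4c1 = 5.
Row 4 already has 5, leaving r4c5 = 1.
Column 5 now contains 1, which forces r5c5 = 5.
The 4 cells of cage g must have product 96, leaving r1c5 = 4.
Column 1 now contains 5, so r2c1 = 1.
Cage b needs product 50, leaving r2c2 = 2.
Cage b has product 50, leaving r2c3 = 5.
Row 2 now contains 2, which forces r2c5 = 3.
Column 5 now contains 3, which forces r3c5 = 2.
Cage f has sum 11, so r4c3 = 2.
Cage f needs sum 11, leaving r4c4 = 3.
Column 1 already has 1, so r5c1 = 3.
3 is placed in row 5, which forces r5c2 = 1.
Cage f needs sum 11, leaving r5c3 = 4.
The 4 cells of cage f must have sum 11, so r5c4 = 2.
Cage c's pair has difference 2, which forces r1c3 = 3.
3 is placed in column 4, so r1c4 = 1.
1 is placed in column 2, so r3c2 = 3.
Cage h has sum 9, leaving r3c3 = 1.
Cage h needs sum 9, which forces r3c4 = 5.

2 5 3 1 4 / 1 2 5 4 3 / 4 3 1 5 2 / 5 4 2 3 1 / 3 1 4 2 5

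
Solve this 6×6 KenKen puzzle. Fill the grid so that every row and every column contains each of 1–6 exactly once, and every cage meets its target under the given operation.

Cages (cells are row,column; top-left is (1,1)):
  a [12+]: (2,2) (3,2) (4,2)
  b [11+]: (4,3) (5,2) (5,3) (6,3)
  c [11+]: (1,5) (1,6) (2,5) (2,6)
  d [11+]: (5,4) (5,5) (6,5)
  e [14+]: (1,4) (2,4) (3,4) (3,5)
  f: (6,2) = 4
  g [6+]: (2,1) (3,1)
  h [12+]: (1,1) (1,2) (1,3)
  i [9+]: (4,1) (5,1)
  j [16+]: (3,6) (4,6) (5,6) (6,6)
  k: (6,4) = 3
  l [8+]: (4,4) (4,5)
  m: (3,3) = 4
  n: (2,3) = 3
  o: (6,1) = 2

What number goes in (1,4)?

5

Cage n is given; hence (2,3) = 3.
M is a freebie, so (3,3) = 4.
Cage o is given, which forces (6,1) = 2.
Cage f is a single given cell, which forces (6,2) = 4.
Cage k is given, leaving (6,4) = 3.
Row 4 needs a 4, and only (4,6) is open for it.
The only place for 3 in row 3 is (3,5).
The only place for 2 in row 3 is (3,4).
Column 4 already has 2; hence (4,4) = 6.
Cage l needs two cells with sum 8, which forces (4,5) = 2.
6 is placed in row 4, so (4,1) = 3.
Cage i needs two cells with sum 9; hence (5,1) = 6.
Cage b has sum 11, which forces (5,2) = 3.
Cage b has sum 11, which forces (5,3) = 2.
6 is placed in column 1, which forces (1,1) = 4.
The 3 cells of cage h must have sum 12; hence (1,2) = 2.
The 3 cells of cage h must have sum 12; hence (1,3) = 6.
Row 1 already has 4; hence (1,4) = 5.
Row 1 already has 5, leaving (1,5) = 1.
Row 1 now contains 1, which forces (1,6) = 3.
Column 4 already has 5, leaving (2,4) = 4.
Column 4 now contains 4, leaving (5,4) = 1.
1 is placed in column 5, so (5,5) = 4.
Row 5 already has 1, which forces (5,6) = 5.
Cage d needs sum 11, leaving (6,5) = 6.
Row 6 already has 6, which forces (6,6) = 1.
Column 5 already has 6, leaving (2,5) = 5.
1 is placed in column 6, so (2,6) = 2.
1 is placed in column 6, leaving (3,6) = 6.
Cage b needs sum 11; hence (4,3) = 1.
Row 6 already has 1, which forces (6,3) = 5.
5 is placed in row 2; hence (2,1) = 1.
The 3 cells of cage a must have sum 12, leaving (2,2) = 6.
Cage g needs two cells with sum 6, leaving (3,1) = 5.
Cage a has sum 12, which forces (3,2) = 1.
1 is placed in row 4, so (4,2) = 5.
Filled in: 4 2 6 5 1 3 / 1 6 3 4 5 2 / 5 1 4 2 3 6 / 3 5 1 6 2 4 / 6 3 2 1 4 5 / 2 4 5 3 6 1.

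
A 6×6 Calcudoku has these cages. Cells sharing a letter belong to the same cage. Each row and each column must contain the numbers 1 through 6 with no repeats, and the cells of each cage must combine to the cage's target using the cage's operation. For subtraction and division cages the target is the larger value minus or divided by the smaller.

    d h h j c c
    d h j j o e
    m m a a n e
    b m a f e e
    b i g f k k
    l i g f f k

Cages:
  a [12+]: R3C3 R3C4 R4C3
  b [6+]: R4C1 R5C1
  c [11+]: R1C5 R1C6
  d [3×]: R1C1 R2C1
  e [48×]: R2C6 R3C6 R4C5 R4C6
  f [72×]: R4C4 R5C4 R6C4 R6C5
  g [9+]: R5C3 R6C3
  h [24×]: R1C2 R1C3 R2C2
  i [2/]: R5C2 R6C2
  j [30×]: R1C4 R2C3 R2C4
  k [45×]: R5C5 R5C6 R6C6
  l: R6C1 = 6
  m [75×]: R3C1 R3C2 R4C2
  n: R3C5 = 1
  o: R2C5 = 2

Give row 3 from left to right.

O is a freebie, so R2C5 = 2.
Cage m has product 75; hence R3C1 = 5.
The 3 cells of cage m must have product 75, so R3C2 = 3.
Cage n is given, which forces R3C5 = 1.
Cage m needs product 75, leaving R4C2 = 5.
The 3 cells of cage k must have product 45, so R5C5 = 3.
The 3 cells of cage k must have product 45, so R5C6 = 5.
Cage l is given; hence R6C1 = 6.
6 is placed in row 6; hence R6C5 = 4.
Cage k needs product 45, leaving R6C6 = 3.
Cage c's pair has sum 11, which forces R1C5 = 5.
5 is placed in column 6; hence R1C6 = 6.
The 4 cells of cage f must have product 72; hence R4C4 = 3.
Column 5 already has 4, leaving R4C5 = 6.
Cage g needs two cells with sum 9, which forces R5C3 = 4.
The 4 cells of cage f must have product 72, leaving R5C4 = 6.
3 is placed in row 6; hence R6C3 = 5.
The 4 cells of cage f must have product 72, which forces R6C4 = 1.
1 is placed in column 4, leaving R1C4 = 2.
The 3 cells of cage j must have product 30; hence R2C3 = 3.
1 is placed in column 4, so R2C4 = 5.
Cage a needs sum 12, so R3C3 = 6.
Cage a needs sum 12; hence R3C4 = 4.
Row 3 now contains 4, leaving R3C6 = 2.
Cage b's pair has sum 6, so R4C1 = 4.
4 is placed in column 3, so R4C3 = 2.
4 is placed in row 4; hence R4C6 = 1.
Row 5 already has 4, which forces R5C1 = 2.
Cage i's pair has quotient 2, so R5C2 = 1.
Row 6 already has 1, so R6C2 = 2.
Cage d needs two cells with product 3; hence R1C1 = 3.
Row 1 now contains 2, which forces R1C2 = 4.
Column 3 now contains 3, which forces R1C3 = 1.
Row 2 already has 3, so R2C1 = 1.
The 3 cells of cage h must have product 24; hence R2C2 = 6.
1 is placed in column 6, so R2C6 = 4.
Filled in: 3 4 1 2 5 6 / 1 6 3 5 2 4 / 5 3 6 4 1 2 / 4 5 2 3 6 1 / 2 1 4 6 3 5 / 6 2 5 1 4 3.

5 3 6 4 1 2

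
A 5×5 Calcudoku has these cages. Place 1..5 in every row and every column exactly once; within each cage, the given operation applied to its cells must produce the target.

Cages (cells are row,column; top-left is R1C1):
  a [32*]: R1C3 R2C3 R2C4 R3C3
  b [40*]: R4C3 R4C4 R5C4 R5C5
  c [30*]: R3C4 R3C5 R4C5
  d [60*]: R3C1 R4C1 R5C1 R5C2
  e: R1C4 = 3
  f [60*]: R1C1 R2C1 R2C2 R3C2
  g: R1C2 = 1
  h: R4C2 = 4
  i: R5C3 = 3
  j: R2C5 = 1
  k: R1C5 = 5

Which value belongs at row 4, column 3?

5

Cage g is given, leaving R1C2 = 1.
Cage e is given, which forces R1C4 = 3.
Cage k is a single given cell; hence R1C5 = 5.
Cage a has product 32, so R2C4 = 4.
Cage j is a single given cell, which forces R2C5 = 1.
H is a freebie; hence R4C2 = 4.
Cage i is a single given cell, leaving R5C3 = 3.
Cage f has product 60, leaving R1C1 = 2.
Cage a needs product 32, so R1C3 = 4.
Row 2 now contains 1, so R2C3 = 2.
The 4 cells of cage a must have product 32, so R3C3 = 1.
The 3 cells of cage c must have product 30, leaving R3C4 = 5.
Column 3 now contains 1; hence R4C3 = 5.
The 4 cells of cage b must have product 40, which forces R5C5 = 4.
Cage d has product 60, leaving R3C1 = 4.
The 4 cells of cage f must have product 60; hence R3C2 = 2.
Row 3 now contains 2, leaving R3C5 = 3.
Cage d needs product 60, so R4C1 = 3.
Column 5 already has 3, which forces R4C5 = 2.
Cage d has product 60, so R5C1 = 1.
The 4 cells of cage d must have product 60, which forces R5C2 = 5.
Row 5 now contains 1, leaving R5C4 = 2.
Column 1 now contains 3, which forces R2C1 = 5.
Column 2 now contains 5; hence R2C2 = 3.
2 is placed in row 4; hence R4C4 = 1.
Filled in: 2 1 4 3 5 / 5 3 2 4 1 / 4 2 1 5 3 / 3 4 5 1 2 / 1 5 3 2 4.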